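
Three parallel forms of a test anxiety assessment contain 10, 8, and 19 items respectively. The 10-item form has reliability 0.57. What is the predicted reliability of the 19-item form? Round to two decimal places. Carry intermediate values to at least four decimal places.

0.72

Only the ratio of lengths matters: n = 19/10 = 1.9000
r_{19} = n·r / (1 + (n − 1)·r) = 1.0830 / 1.5130 ≈ 0.7158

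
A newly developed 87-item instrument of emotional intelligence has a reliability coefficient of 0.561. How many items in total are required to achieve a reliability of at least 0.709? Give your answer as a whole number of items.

Invert Spearman-Brown to solve for n:
n = r*(1 − r) / [ r (1 − r*) ]
n = [0.709 × 0.439] / [0.561 × 0.291]
  = 0.311251 / 0.163251 = 1.9066
Items needed = n × 87 = 1.9066 × 87 ≈ 165.87 → round up to 166

166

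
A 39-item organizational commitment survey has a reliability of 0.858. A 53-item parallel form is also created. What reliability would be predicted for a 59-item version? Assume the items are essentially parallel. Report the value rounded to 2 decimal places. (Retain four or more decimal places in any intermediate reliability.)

0.90

The 53-item form is not needed; work directly from the 39-item form with n = 59/39 = 1.5128.
r_{59} = n·r / (1 + (n − 1)·r) = 1.2980 / 1.4400 ≈ 0.9014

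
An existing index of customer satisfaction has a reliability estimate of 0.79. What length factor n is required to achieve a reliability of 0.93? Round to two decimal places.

3.53

Rearranging the Spearman-Brown formula for n,
n = r_target (1 − r_old) / [ r_old (1 − r_target) ]
n = 0.93 × (1 − 0.79) / [ 0.79 × (1 − 0.93) ]
n = 0.1953 / 0.0553 ≈ 3.5316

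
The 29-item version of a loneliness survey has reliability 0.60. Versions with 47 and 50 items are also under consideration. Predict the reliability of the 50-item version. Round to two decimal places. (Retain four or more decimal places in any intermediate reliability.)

Only the ratio of lengths matters: n = 50/29 = 1.7241
r_{50} = n·r / (1 + (n − 1)·r) = 1.0345 / 1.4345 ≈ 0.7212

0.72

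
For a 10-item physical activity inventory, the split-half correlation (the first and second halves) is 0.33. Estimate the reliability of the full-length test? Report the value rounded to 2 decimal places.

Apply the Spearman-Brown correction with n = 2:
r_full = 2(0.33) / (1 + 0.33)
       = 0.6600 / 1.3300 = 0.4962

0.50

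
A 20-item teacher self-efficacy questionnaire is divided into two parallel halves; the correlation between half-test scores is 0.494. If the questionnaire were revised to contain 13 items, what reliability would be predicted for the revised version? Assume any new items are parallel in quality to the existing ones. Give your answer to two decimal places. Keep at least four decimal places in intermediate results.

Spearman-Brown correction (n = 2): r_full = 2·0.494/(1 + 0.494) = 0.6613
Length factor from 20 to 13 items: n = 13/20 = 0.6500
r_new = n·r_full / (1 + (n − 1)·r_full) = 0.4298 / 0.7685 ≈ 0.5593

0.56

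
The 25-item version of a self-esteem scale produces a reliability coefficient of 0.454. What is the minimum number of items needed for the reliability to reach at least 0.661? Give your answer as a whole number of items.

Rearranging the Spearman-Brown formula for n,
n = r*(1 − r) / [ r (1 − r*) ]
n = 0.661(1 − 0.454) / [0.454(1 − 0.661)]
n = 0.360906 / 0.153906 ≈ 2.3450
So the test needs 2.3450 × 25 ≈ 58.63 items; rounding up, 59.

59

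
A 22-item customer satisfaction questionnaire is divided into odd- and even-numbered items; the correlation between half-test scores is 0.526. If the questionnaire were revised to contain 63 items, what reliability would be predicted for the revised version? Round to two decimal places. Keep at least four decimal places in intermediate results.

0.86

Spearman-Brown correction (n = 2): r_full = 2·0.526/(1 + 0.526) = 0.6894
Then adjust to 63 items: n = 63/22 = 2.8636
r_new = n·r_full / (1 + (n − 1)·r_full) = 1.9742 / 2.2848 ≈ 0.8641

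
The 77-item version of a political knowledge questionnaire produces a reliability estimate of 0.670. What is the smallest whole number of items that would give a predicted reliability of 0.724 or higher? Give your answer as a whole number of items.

Rearranging the Spearman-Brown formula for n,
n = r*(1 − r) / [ r (1 − r*) ]
n = 0.724 × (1 − 0.670) / [ 0.670 × (1 − 0.724) ]
n = 0.238920 / 0.184920 ≈ 1.2920
So the test needs 1.2920 × 77 ≈ 99.48 items; rounding up, 100.

100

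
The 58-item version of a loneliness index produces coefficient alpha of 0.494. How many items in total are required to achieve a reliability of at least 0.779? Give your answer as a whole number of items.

n = 0.779 × (1 − 0.494) / [ 0.494 × (1 − 0.779) ]
n = 0.394174 / 0.109174 ≈ 3.6105
Items needed = n × 58 = 3.6105 × 58 ≈ 209.41 → round up to 210

210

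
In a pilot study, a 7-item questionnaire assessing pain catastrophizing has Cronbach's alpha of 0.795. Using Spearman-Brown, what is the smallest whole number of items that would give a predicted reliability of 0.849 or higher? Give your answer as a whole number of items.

Rearranging the Spearman-Brown formula for n,
n = r_target (1 − r_old) / [ r_old (1 − r_target) ]
n = 0.849(1 − 0.795) / [0.795(1 − 0.849)]
  = 0.174045 / 0.120045 = 1.4498
So the test needs 1.4498 × 7 ≈ 10.15 items; rounding up, 11.

11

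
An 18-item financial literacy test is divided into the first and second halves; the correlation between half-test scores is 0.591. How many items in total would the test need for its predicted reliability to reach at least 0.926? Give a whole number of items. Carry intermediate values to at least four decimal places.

78

Corrected full-test reliability: r_full = 2 × 0.591 / (1 + 0.591) ≈ 0.7429
Solve Spearman-Brown for n: n = 0.926(1 − 0.7429) / [0.7429(1 − 0.926)] = 4.3306
Required items = 4.3306 × 18 = 77.95, so 78 items.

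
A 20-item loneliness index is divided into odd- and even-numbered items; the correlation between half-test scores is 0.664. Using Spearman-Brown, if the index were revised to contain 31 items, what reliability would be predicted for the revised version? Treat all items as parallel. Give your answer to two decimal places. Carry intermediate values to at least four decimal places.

Full-test reliability from the split-half r: r_full = 2(0.664)/(1 + 0.664) = 0.7981
Then adjust to 31 items: n = 31/20 = 1.5500
r_new = n·r_full / (1 + (n − 1)·r_full) = 1.2371 / 1.4390 ≈ 0.8597

0.86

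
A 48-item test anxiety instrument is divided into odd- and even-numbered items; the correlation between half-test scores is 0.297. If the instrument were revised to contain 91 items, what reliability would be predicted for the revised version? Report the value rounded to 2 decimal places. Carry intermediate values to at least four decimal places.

Full-test reliability from the split-half r: r_full = 2(0.297)/(1 + 0.297) = 0.4580
Then adjust to 91 items: n = 91/48 = 1.8958
r_new = n·r_full / (1 + (n − 1)·r_full) = 0.8683 / 1.4103 ≈ 0.6157

0.62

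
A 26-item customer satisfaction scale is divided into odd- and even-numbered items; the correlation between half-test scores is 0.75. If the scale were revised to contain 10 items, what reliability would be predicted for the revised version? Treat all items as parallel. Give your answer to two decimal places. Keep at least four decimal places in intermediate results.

0.70

Full-test reliability from the split-half r: r_full = 2(0.75)/(1 + 0.75) = 0.8571
Length factor from 26 to 10 items: n = 10/26 = 0.3846
r_new = n·r_full / (1 + (n − 1)·r_full) = 0.3296 / 0.4725 ≈ 0.6976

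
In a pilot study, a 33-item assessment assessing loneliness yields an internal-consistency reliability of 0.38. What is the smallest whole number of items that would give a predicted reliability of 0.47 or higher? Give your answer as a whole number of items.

48

Invert Spearman-Brown to solve for n:
n = r_target (1 − r_old) / [ r_old (1 − r_target) ]
n = 0.47(1 − 0.38) / [0.38(1 − 0.47)]
  = 0.2914 / 0.2014 = 1.4469
So the test needs 1.4469 × 33 ≈ 47.75 items; rounding up, 48.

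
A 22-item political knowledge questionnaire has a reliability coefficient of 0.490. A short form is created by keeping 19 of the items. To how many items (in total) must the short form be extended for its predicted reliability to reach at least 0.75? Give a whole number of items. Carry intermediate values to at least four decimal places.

69

First, r for the 19-item form: n = 19/22 = 0.8636, so r_19 = 0.8636·0.490/(1 + (0.8636 − 1)·0.490) = 0.4535
Then solve for n' with r_old = 0.4535, r_target = 0.75: n' = 0.75(1 − 0.4535)/[0.4535(1 − 0.75)] = 3.6152
Items = 3.6152 × 19 ≈ 68.69 → 69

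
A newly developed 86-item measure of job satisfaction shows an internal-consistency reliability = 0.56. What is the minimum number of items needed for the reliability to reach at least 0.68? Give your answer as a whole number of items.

144

n = [0.68 × 0.44] / [0.56 × 0.32]
n = 0.2992 / 0.1792 ≈ 1.6696
So the test needs 1.6696 × 86 ≈ 143.59 items; rounding up, 144.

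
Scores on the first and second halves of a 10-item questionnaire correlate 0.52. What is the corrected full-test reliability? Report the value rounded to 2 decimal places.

r_full = 2(0.52) / (1 + 0.52)
r_full = 1.0400 / 1.5200 ≈ 0.6842

0.68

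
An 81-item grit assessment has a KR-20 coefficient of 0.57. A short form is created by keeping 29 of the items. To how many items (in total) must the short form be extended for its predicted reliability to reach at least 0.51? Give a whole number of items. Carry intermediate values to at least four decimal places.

First, r for the 29-item form: n = 29/81 = 0.3580, so r_29 = 0.3580·0.57/(1 + (0.3580 − 1)·0.57) = 0.3218
Length factor from the short form to reach 0.51: n' = 0.51(1 − 0.3218) / [0.3218(1 − 0.51)] ≈ 2.1935
Items = 2.1935 × 29 ≈ 63.61 → 64

64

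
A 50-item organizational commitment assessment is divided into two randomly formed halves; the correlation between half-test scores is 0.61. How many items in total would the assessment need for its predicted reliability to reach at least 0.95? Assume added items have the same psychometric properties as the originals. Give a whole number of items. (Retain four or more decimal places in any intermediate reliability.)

304

Corrected full-test reliability: r_full = 2 × 0.61 / (1 + 0.61) ≈ 0.7578
n = r_tgt(1 − r_full) / [r_full(1 − r_tgt)] = 0.95 × 0.2422 / (0.7578 × 0.05) ≈ 6.0726
Items = 6.0726 × 50 ≈ 303.63 → 304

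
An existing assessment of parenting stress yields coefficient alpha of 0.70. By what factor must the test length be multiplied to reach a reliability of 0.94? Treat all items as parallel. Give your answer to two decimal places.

Invert Spearman-Brown to solve for n:
n = r_target (1 − r_old) / [ r_old (1 − r_target) ]
n = 0.94(1 − 0.70) / [0.70(1 − 0.94)]
  = 0.2820 / 0.0420 = 6.7143

6.71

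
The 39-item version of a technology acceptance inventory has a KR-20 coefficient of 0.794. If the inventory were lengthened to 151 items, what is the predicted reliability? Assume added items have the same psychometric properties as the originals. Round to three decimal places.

0.937

n = 151/39 = 3.8718
Apply the Spearman-Brown prophecy formula, r' = nr / [1 + (n − 1)r]:
r_new = (3.8718 × 0.794) / (1 + (3.8718 − 1) × 0.794)
     = 3.0742 / 3.2802 = 0.9372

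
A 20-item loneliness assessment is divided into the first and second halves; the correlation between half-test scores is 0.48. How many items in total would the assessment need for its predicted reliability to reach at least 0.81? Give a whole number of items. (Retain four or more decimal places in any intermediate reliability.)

47

r_full = 2(0.48)/(1 + 0.48) = 0.6486
Solve Spearman-Brown for n: n = 0.81(1 − 0.6486) / [0.6486(1 − 0.81)] = 2.3097
Required items = 2.3097 × 20 = 46.19, so 47 items.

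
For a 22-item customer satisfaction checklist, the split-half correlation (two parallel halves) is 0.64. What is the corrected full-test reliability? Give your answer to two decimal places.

r_full = 2r_hh / (1 + r_hh) = 2 × 0.64 / (1 + 0.64)
       = 1.2800 / 1.6400 = 0.7805

0.78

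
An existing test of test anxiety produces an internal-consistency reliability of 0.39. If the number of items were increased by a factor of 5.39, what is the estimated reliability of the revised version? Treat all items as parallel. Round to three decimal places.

By Spearman-Brown, r_new = n r / (1 + (n − 1) r).
r_new = 5.39·0.39 / [1 + (5.39 − 1)·0.39]
r_new = 2.1021 / 2.7121 ≈ 0.7751

0.775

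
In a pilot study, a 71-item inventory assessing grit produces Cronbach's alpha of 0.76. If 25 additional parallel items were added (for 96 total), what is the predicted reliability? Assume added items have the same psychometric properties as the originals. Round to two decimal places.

Length ratio n = 96/71 = 1.3521
Apply the Spearman-Brown prophecy formula, r' = nr / [1 + (n − 1)r]:
r_new = (1.3521 × 0.76) / (1 + (1.3521 − 1) × 0.76)
r_new = 1.0276 / 1.2676 ≈ 0.8107

0.81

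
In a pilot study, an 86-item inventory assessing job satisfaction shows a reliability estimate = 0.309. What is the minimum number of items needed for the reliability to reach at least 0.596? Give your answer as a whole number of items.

n = 0.596(1 − 0.309) / [0.309(1 − 0.596)]
n = 0.411836 / 0.124836 ≈ 3.2990
Items needed = n × 86 = 3.2990 × 86 ≈ 283.71 → round up to 284

284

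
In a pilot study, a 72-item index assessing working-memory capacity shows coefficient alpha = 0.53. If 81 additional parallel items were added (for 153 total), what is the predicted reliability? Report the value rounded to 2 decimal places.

0.71

The new length is 153/72 = 2.125 times the old.
Spearman-Brown: r_new = n·r / (1 + (n − 1)·r)
r_new = 2.125·0.53 / [1 + (2.125 − 1)·0.53]
     = 1.1262 / 1.5962 = 0.7056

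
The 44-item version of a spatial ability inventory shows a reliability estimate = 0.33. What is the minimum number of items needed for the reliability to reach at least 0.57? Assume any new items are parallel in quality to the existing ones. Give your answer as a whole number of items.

119

Rearranging the Spearman-Brown formula for n,
n = r*(1 − r) / [ r (1 − r*) ]
n = 0.57(1 − 0.33) / [0.33(1 − 0.57)]
  = 0.3819 / 0.1419 = 2.6913
Items needed = n × 44 = 2.6913 × 44 ≈ 118.42 → round up to 119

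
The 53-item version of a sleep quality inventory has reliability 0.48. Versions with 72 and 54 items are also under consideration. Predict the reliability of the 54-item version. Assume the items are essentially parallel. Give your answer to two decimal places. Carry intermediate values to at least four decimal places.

Only the ratio of lengths matters: n = 54/53 = 1.0189
r_{54} = n·r / (1 + (n − 1)·r) = 0.4891 / 1.0091 ≈ 0.4847

0.48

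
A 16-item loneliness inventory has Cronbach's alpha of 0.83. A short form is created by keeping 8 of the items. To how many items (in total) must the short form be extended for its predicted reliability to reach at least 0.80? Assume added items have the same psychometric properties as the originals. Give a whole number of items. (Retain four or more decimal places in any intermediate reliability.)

14

Short-form reliability: n = 8/16 = 0.5000; r_8 = n·r/(1+(n−1)r) ≈ 0.7094
Then solve for n' with r_old = 0.7094, r_target = 0.80: n' = 0.80(1 − 0.7094)/[0.7094(1 − 0.80)] = 1.6386
Items = 1.6386 × 8 ≈ 13.11 → 14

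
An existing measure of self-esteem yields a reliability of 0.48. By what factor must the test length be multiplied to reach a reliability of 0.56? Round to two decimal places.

Invert Spearman-Brown to solve for n:
n = r*(1 − r) / [ r (1 − r*) ]
n = 0.56 × (1 − 0.48) / [ 0.48 × (1 − 0.56) ]
n = 0.2912 / 0.2112 ≈ 1.3788

1.38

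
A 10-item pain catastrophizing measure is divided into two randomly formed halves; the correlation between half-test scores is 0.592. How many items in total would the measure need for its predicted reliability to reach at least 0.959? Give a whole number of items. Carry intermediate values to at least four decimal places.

81

Corrected full-test reliability: r_full = 2 × 0.592 / (1 + 0.592) ≈ 0.7437
Solve Spearman-Brown for n: n = 0.959(1 − 0.7437) / [0.7437(1 − 0.959)] = 8.0609
Items = 8.0609 × 10 ≈ 80.61 → 81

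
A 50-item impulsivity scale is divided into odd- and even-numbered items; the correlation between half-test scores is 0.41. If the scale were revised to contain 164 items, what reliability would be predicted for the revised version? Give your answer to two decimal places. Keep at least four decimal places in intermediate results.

First correct the split-half correlation to full-test reliability: r_full = 2 × 0.41 / (1 + 0.41) ≈ 0.5816
Then adjust to 164 items: n = 164/50 = 3.2800
r_new = n·r_full / (1 + (n − 1)·r_full) = 1.9076 / 2.3260 ≈ 0.8201

0.82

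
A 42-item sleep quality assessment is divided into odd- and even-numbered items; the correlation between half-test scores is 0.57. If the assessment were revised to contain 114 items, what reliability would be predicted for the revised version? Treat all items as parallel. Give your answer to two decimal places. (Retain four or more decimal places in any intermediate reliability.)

0.88

Full-test reliability from the split-half r: r_full = 2(0.57)/(1 + 0.57) = 0.7261
Then adjust to 114 items: n = 114/42 = 2.7143
r_new = n·r_full / (1 + (n − 1)·r_full) = 1.9709 / 2.2448 ≈ 0.8780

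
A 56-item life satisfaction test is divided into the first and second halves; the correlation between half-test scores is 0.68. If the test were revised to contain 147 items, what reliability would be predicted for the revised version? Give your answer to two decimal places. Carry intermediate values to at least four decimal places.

Full-test reliability from the split-half r: r_full = 2(0.68)/(1 + 0.68) = 0.8095
Then adjust to 147 items: n = 147/56 = 2.6250
r_new = n·r_full / (1 + (n − 1)·r_full) = 2.1249 / 2.3154 ≈ 0.9177

0.92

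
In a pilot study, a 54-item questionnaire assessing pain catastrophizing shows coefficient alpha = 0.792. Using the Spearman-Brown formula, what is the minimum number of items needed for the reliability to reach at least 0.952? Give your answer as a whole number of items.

n = [0.952 × 0.208] / [0.792 × 0.048]
  = 0.198016 / 0.038016 = 5.2088
5.2088 × 54 = 281.28 → 282 items

282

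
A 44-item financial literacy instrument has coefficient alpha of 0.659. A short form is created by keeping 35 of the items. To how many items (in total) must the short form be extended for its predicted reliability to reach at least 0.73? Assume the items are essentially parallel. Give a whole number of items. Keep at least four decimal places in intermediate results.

62

Short-form reliability: n = 35/44 = 0.7955; r_35 = n·r/(1+(n−1)r) ≈ 0.6059
Length factor from the short form to reach 0.73: n' = 0.73(1 − 0.6059) / [0.6059(1 − 0.73)] ≈ 1.7586
Items = 1.7586 × 35 ≈ 61.55 → 62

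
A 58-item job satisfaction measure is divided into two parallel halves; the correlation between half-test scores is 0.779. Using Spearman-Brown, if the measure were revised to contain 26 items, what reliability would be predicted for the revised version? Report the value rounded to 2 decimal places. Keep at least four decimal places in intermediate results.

First correct the split-half correlation to full-test reliability: r_full = 2 × 0.779 / (1 + 0.779) ≈ 0.8758
Then adjust to 26 items: n = 26/58 = 0.4483
r_new = n·r_full / (1 + (n − 1)·r_full) = 0.3926 / 0.5168 ≈ 0.7597

0.76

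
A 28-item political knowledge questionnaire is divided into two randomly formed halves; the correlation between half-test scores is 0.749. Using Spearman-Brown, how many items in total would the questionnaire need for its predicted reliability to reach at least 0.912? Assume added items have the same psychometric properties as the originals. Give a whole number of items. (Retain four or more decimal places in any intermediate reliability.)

49

r_full = 2(0.749)/(1 + 0.749) = 0.8565
Solve Spearman-Brown for n: n = 0.912(1 − 0.8565) / [0.8565(1 − 0.912)] = 1.7363
Items = 1.7363 × 28 ≈ 48.62 → 49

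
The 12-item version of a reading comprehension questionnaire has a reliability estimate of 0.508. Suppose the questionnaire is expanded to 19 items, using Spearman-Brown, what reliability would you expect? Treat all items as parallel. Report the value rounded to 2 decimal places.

0.62

n = 19/12 = 1.5833
r_new = (1.5833 × 0.508) / (1 + (1.5833 − 1) × 0.508)
     = 0.8043 / 1.2963 = 0.6205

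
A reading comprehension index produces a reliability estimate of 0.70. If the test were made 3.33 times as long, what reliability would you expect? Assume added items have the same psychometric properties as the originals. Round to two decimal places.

0.89

By Spearman-Brown, r_new = n r / (1 + (n − 1) r).
r_new = (3.33 × 0.70) / (1 + (3.33 − 1) × 0.70)
     = 2.3310 / 2.6310 = 0.8860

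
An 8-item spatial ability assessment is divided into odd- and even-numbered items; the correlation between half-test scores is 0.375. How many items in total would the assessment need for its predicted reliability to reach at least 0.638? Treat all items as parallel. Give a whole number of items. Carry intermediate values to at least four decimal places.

12

r_full = 2(0.375)/(1 + 0.375) = 0.5455
n = r_tgt(1 − r_full) / [r_full(1 − r_tgt)] = 0.638 × 0.4545 / (0.5455 × 0.362) ≈ 1.4684
Items = 1.4684 × 8 ≈ 11.75 → 12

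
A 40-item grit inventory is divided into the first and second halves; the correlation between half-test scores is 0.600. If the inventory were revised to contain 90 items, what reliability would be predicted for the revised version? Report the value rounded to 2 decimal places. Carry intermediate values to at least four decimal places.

First correct the split-half correlation to full-test reliability: r_full = 2 × 0.600 / (1 + 0.600) ≈ 0.7500
Length factor from 40 to 90 items: n = 90/40 = 2.2500
r_new = n·r_full / (1 + (n − 1)·r_full) = 1.6875 / 1.9375 ≈ 0.8710

0.87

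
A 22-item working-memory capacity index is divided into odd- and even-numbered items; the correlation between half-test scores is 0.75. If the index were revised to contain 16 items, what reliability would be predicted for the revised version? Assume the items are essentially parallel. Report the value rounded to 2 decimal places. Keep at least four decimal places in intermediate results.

0.81

First correct the split-half correlation to full-test reliability: r_full = 2 × 0.75 / (1 + 0.75) ≈ 0.8571
Length factor from 22 to 16 items: n = 16/22 = 0.7273
r_new = n·r_full / (1 + (n − 1)·r_full) = 0.6234 / 0.7663 ≈ 0.8135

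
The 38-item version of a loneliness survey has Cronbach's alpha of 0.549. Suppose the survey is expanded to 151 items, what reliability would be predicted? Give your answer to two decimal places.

0.83

n = 151/38 = 3.9737
By Spearman-Brown, r_new = n r / (1 + (n − 1) r).
r_new = (3.9737 × 0.549) / (1 + (3.9737 − 1) × 0.549)
r_new = 2.1816 / 2.6326 ≈ 0.8287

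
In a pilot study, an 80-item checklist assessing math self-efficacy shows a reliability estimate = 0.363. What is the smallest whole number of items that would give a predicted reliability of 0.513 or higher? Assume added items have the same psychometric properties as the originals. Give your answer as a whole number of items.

Invert Spearman-Brown to solve for n:
n = r_target (1 − r_old) / [ r_old (1 − r_target) ]
n = 0.513 × (1 − 0.363) / [ 0.363 × (1 − 0.513) ]
  = 0.326781 / 0.176781 = 1.8485
So the test needs 1.8485 × 80 ≈ 147.88 items; rounding up, 148.

148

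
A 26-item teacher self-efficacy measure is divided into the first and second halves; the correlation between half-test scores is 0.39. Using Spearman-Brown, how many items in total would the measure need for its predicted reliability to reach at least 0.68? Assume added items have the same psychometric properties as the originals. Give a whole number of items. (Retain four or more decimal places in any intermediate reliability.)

r_full = 2(0.39)/(1 + 0.39) = 0.5612
n = r_tgt(1 − r_full) / [r_full(1 − r_tgt)] = 0.68 × 0.4388 / (0.5612 × 0.32) ≈ 1.6615
Required items = 1.6615 × 26 = 43.20, so 44 items.

44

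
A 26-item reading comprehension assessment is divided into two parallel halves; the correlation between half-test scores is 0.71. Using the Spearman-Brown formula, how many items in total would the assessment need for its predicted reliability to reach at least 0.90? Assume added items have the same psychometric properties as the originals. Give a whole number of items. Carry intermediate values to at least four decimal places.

Corrected full-test reliability: r_full = 2 × 0.71 / (1 + 0.71) ≈ 0.8304
n = r_tgt(1 − r_full) / [r_full(1 − r_tgt)] = 0.90 × 0.1696 / (0.8304 × 0.10) ≈ 1.8382
Required items = 1.8382 × 26 = 47.79, so 48 items.

48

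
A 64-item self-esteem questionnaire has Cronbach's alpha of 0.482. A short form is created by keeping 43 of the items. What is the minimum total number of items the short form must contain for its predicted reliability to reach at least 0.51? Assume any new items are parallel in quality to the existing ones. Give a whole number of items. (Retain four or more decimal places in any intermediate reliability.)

Short-form reliability: n = 43/64 = 0.6719; r_43 = n·r/(1+(n−1)r) ≈ 0.3847
Then solve for n' with r_old = 0.3847, r_target = 0.51: n' = 0.51(1 − 0.3847)/[0.3847(1 − 0.51)] = 1.6647
Items = 1.6647 × 43 ≈ 71.58 → 72

72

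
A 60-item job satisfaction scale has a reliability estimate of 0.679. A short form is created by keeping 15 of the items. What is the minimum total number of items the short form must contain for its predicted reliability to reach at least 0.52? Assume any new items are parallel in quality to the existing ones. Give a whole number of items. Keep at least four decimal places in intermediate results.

31

First, r for the 15-item form: n = 15/60 = 0.2500, so r_15 = 0.2500·0.679/(1 + (0.2500 − 1)·0.679) = 0.3459
Then solve for n' with r_old = 0.3459, r_target = 0.52: n' = 0.52(1 − 0.3459)/[0.3459(1 − 0.52)] = 2.0486
Items = 2.0486 × 15 ≈ 30.73 → 31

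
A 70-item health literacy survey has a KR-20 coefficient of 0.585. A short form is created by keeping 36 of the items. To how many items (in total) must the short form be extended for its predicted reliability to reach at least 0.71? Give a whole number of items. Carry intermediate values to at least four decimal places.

122

Short-form reliability: n = 36/70 = 0.5143; r_36 = n·r/(1+(n−1)r) ≈ 0.4203
Length factor from the short form to reach 0.71: n' = 0.71(1 − 0.4203) / [0.4203(1 − 0.71)] ≈ 3.3768
Items = 3.3768 × 36 ≈ 121.56 → 122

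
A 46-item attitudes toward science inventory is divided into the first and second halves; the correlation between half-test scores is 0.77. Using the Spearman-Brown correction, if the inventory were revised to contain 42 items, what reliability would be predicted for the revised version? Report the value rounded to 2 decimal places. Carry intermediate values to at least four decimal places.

0.86

First correct the split-half correlation to full-test reliability: r_full = 2 × 0.77 / (1 + 0.77) ≈ 0.8701
Then adjust to 42 items: n = 42/46 = 0.9130
r_new = n·r_full / (1 + (n − 1)·r_full) = 0.7944 / 0.9243 ≈ 0.8595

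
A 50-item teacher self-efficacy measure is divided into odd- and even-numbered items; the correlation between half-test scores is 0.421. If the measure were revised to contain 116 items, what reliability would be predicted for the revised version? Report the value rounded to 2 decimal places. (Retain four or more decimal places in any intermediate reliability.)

Full-test reliability from the split-half r: r_full = 2(0.421)/(1 + 0.421) = 0.5925
Length factor from 50 to 116 items: n = 116/50 = 2.3200
r_new = n·r_full / (1 + (n − 1)·r_full) = 1.3746 / 1.7821 ≈ 0.7713

0.77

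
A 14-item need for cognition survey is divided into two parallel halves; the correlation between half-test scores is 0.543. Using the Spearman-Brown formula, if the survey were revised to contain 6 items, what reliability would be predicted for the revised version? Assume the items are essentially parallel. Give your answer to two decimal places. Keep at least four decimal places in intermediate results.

Full-test reliability from the split-half r: r_full = 2(0.543)/(1 + 0.543) = 0.7038
Length factor from 14 to 6 items: n = 6/14 = 0.4286
r_new = n·r_full / (1 + (n − 1)·r_full) = 0.3016 / 0.5978 ≈ 0.5045

0.50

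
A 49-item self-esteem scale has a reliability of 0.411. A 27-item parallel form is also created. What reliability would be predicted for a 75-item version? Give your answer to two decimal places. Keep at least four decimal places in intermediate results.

0.52

The 27-item form is not needed; work directly from the 49-item form with n = 75/49 = 1.5306.
r_{75} = n·r / (1 + (n − 1)·r) = 0.6291 / 1.2181 ≈ 0.5165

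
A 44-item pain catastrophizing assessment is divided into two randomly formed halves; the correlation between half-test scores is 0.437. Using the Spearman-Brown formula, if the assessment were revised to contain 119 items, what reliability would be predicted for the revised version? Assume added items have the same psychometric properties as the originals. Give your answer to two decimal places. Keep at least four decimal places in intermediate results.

0.81

First correct the split-half correlation to full-test reliability: r_full = 2 × 0.437 / (1 + 0.437) ≈ 0.6082
Then adjust to 119 items: n = 119/44 = 2.7045
r_new = n·r_full / (1 + (n − 1)·r_full) = 1.6449 / 2.0367 ≈ 0.8076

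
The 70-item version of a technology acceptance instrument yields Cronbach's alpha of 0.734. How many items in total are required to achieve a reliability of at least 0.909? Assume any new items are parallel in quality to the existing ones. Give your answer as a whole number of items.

Invert Spearman-Brown to solve for n:
n = r_target (1 − r_old) / [ r_old (1 − r_target) ]
n = [0.909 × 0.266] / [0.734 × 0.091]
n = 0.241794 / 0.066794 ≈ 3.6200
3.6200 × 70 = 253.40 → 254 items

254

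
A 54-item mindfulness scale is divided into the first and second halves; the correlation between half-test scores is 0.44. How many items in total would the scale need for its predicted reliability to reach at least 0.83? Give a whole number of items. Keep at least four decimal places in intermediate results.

168

Corrected full-test reliability: r_full = 2 × 0.44 / (1 + 0.44) ≈ 0.6111
n = r_tgt(1 − r_full) / [r_full(1 − r_tgt)] = 0.83 × 0.3889 / (0.6111 × 0.17) ≈ 3.1071
Required items = 3.1071 × 54 = 167.78, so 168 items.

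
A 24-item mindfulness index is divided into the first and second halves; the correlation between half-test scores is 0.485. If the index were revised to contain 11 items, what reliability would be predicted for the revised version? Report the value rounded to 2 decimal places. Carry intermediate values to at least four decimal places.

Spearman-Brown correction (n = 2): r_full = 2·0.485/(1 + 0.485) = 0.6532
Length factor from 24 to 11 items: n = 11/24 = 0.4583
r_new = n·r_full / (1 + (n − 1)·r_full) = 0.2994 / 0.6462 ≈ 0.4633

0.46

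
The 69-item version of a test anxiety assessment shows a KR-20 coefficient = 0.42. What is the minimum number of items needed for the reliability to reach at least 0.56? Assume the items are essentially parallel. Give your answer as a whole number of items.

Spearman-Brown solved for the length factor n:
n = r*(1 − r) / [ r (1 − r*) ]
n = 0.56(1 − 0.42) / [0.42(1 − 0.56)]
  = 0.3248 / 0.1848 = 1.7576
So the test needs 1.7576 × 69 ≈ 121.27 items; rounding up, 122.

122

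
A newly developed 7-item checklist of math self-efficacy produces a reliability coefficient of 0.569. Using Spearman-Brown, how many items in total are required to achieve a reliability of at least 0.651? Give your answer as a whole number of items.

Invert Spearman-Brown to solve for n:
n = r_target (1 − r_old) / [ r_old (1 − r_target) ]
n = [0.651 × 0.431] / [0.569 × 0.349]
  = 0.280581 / 0.198581 = 1.4129
Items needed = n × 7 = 1.4129 × 7 ≈ 9.89 → round up to 10

10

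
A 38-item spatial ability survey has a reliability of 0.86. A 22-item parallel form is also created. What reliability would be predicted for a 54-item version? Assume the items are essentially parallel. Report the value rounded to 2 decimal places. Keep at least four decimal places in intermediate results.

Only the ratio of lengths matters: n = 54/38 = 1.4211
r_{54} = n·r / (1 + (n − 1)·r) = 1.2221 / 1.3621 ≈ 0.8972

0.90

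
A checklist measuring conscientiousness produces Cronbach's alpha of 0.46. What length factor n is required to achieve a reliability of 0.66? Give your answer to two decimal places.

Spearman-Brown solved for the length factor n:
n = r*(1 − r) / [ r (1 − r*) ]
n = 0.66 × (1 − 0.46) / [ 0.46 × (1 − 0.66) ]
n = 0.3564 / 0.1564 ≈ 2.2788

2.28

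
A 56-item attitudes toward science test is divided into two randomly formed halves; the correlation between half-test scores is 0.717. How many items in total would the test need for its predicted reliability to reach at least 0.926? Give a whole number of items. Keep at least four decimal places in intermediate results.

r_full = 2(0.717)/(1 + 0.717) = 0.8352
n = r_tgt(1 − r_full) / [r_full(1 − r_tgt)] = 0.926 × 0.1648 / (0.8352 × 0.074) ≈ 2.4691
Required items = 2.4691 × 56 = 138.27, so 139 items.

139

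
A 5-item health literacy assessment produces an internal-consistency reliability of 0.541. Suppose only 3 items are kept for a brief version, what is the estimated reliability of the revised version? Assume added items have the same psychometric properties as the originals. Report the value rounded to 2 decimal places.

The new length is 3/5 = 0.6 times the old.
By Spearman-Brown, r_new = n r / (1 + (n − 1) r).
r_new = 0.6·0.541 / [1 + (0.6 − 1)·0.541]
     = 0.3246 / 0.7836 = 0.4142

0.41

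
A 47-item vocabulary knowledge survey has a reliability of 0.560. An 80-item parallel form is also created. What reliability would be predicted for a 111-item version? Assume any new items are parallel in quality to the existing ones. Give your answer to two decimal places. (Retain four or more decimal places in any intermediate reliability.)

0.75

Only the ratio of lengths matters: n = 111/47 = 2.3617
r_{111} = n·r / (1 + (n − 1)·r) = 1.3226 / 1.7626 ≈ 0.7504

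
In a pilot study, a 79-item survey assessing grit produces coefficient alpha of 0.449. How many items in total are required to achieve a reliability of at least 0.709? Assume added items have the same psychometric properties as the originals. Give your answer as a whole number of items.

n = 0.709(1 − 0.449) / [0.449(1 − 0.709)]
  = 0.390659 / 0.130659 = 2.9899
So the test needs 2.9899 × 79 ≈ 236.20 items; rounding up, 237.

237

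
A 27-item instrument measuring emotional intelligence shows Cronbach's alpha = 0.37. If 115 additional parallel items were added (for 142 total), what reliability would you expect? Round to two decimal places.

0.76

n = 142/27 = 5.2593
r_new = (5.2593 × 0.37) / (1 + (5.2593 − 1) × 0.37)
     = 1.9459 / 2.5759 = 0.7554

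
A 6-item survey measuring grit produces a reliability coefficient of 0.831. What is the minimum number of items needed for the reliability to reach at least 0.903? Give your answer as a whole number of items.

12

Invert Spearman-Brown to solve for n:
n = r*(1 − r) / [ r (1 − r*) ]
n = 0.903 × (1 − 0.831) / [ 0.831 × (1 − 0.903) ]
n = 0.152607 / 0.080607 ≈ 1.8932
Items needed = n × 6 = 1.8932 × 6 ≈ 11.36 → round up to 12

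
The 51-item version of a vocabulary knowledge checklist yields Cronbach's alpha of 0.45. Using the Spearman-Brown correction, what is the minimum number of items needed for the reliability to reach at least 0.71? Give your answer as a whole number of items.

153

Invert Spearman-Brown to solve for n:
n = r*(1 − r) / [ r (1 − r*) ]
n = 0.71 × (1 − 0.45) / [ 0.45 × (1 − 0.71) ]
  = 0.3905 / 0.1305 = 2.9923
2.9923 × 51 = 152.61 → 153 items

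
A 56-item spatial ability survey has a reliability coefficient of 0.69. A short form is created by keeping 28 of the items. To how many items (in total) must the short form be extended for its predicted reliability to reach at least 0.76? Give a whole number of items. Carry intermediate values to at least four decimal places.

80

Short-form reliability: n = 28/56 = 0.5000; r_28 = n·r/(1+(n−1)r) ≈ 0.5267
Length factor from the short form to reach 0.76: n' = 0.76(1 − 0.5267) / [0.5267(1 − 0.76)] ≈ 2.8456
Total items = 2.8456 × 28 = 79.68, rounded up to 80.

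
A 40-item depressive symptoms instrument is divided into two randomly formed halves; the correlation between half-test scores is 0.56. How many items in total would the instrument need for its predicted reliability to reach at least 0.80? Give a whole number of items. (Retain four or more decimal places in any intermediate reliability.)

Corrected full-test reliability: r_full = 2 × 0.56 / (1 + 0.56) ≈ 0.7179
n = r_tgt(1 − r_full) / [r_full(1 − r_tgt)] = 0.80 × 0.2821 / (0.7179 × 0.20) ≈ 1.5718
Items = 1.5718 × 40 ≈ 62.87 → 63

63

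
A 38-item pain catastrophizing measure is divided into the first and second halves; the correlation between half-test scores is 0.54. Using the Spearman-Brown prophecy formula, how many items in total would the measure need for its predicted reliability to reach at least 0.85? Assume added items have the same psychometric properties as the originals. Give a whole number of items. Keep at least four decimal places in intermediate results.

r_full = 2(0.54)/(1 + 0.54) = 0.7013
n = r_tgt(1 − r_full) / [r_full(1 − r_tgt)] = 0.85 × 0.2987 / (0.7013 × 0.15) ≈ 2.4136
Required items = 2.4136 × 38 = 91.72, so 92 items.

92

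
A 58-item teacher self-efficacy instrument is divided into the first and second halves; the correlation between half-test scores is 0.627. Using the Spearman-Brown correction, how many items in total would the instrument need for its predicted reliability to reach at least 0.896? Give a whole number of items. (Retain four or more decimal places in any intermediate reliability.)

Corrected full-test reliability: r_full = 2 × 0.627 / (1 + 0.627) ≈ 0.7707
n = r_tgt(1 − r_full) / [r_full(1 − r_tgt)] = 0.896 × 0.2293 / (0.7707 × 0.104) ≈ 2.5633
Required items = 2.5633 × 58 = 148.67, so 149 items.

149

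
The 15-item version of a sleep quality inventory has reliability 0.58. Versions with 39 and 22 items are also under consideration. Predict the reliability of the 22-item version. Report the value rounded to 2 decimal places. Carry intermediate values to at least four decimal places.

0.67

Only the ratio of lengths matters: n = 22/15 = 1.4667
r_{22} = n·r / (1 + (n − 1)·r) = 0.8507 / 1.2707 ≈ 0.6695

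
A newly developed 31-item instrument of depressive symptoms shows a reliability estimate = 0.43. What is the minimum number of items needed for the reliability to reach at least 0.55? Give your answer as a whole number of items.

Rearranging the Spearman-Brown formula for n,
n = r_target (1 − r_old) / [ r_old (1 − r_target) ]
n = 0.55 × (1 − 0.43) / [ 0.43 × (1 − 0.55) ]
n = 0.3135 / 0.1935 ≈ 1.6202
So the test needs 1.6202 × 31 ≈ 50.23 items; rounding up, 51.

51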